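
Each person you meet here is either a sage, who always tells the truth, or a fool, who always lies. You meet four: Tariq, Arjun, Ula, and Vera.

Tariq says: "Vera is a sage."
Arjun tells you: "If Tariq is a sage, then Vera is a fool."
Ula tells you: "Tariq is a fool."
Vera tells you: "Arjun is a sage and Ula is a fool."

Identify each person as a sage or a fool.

Consider Tariq. Suppose Tariq is a sage.
Then no assignment of the remaining roles makes every statement match its speaker's type — contradiction.
So Tariq is a fool.
With that fixed, Arjun's statement is true, so Arjun is a sage.
With that fixed, Ula's statement is true, so Ula is a sage.
With that fixed, Vera's statement is false, so Vera is a fool.

Tariq: fool, Arjun: sage, Ula: sage, Vera: fool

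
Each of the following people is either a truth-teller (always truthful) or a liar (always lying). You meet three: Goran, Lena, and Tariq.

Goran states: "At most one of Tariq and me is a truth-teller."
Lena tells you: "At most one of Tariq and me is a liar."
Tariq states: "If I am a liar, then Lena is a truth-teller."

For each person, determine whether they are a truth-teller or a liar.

Goran: truth-teller, Lena: liar, Tariq: liar

Consider Goran. Suppose Goran is a liar.
Then Goran's own statement would have to be false, but it can't be — contradiction.
So Goran is a truth-teller.
Consider Lena. Suppose Lena is a truth-teller.
Then no assignment of the remaining roles makes every statement match its speaker's type — contradiction.
So Lena is a liar.
Consider Tariq. Suppose Tariq is a truth-teller.
Then Goran's statement comes out false, contradicting Goran being a truth-teller.
So Tariq is a liar.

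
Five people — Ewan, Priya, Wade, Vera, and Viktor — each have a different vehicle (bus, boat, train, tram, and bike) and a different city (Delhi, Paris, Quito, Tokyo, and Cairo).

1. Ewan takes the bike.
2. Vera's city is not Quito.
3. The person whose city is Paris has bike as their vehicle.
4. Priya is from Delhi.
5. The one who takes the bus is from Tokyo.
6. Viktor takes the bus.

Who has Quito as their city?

Wade

With clues 1–2, Vera is impossible for the one with city Quito.
With clues 1–3, Ewan is impossible for the one with city Quito.
With clues 1–4, Priya is impossible for the one with city Quito.
With clues 1–6, Viktor is impossible for the one with city Quito.
That leaves Wade.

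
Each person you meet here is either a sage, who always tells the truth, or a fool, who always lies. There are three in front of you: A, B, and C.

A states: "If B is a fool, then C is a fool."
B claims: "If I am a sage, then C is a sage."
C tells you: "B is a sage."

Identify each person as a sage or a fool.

Consider A. Suppose A is a fool.
Then no assignment of the remaining roles makes every statement match its speaker's type — contradiction.
So A is a sage.
Consider B. Suppose B is a fool.
Then B's own statement would have to be false, but it can't be — contradiction.
So B is a sage.
With that fixed, C's statement is true, so C is a sage.

A: sage, B: sage, C: sage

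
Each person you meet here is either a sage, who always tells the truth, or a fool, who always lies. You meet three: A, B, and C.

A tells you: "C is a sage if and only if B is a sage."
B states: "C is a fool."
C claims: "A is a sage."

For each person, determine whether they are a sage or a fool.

A: fool, B: sage, C: fool

Consider A. Suppose A is a sage.
Then no assignment of the remaining roles makes every statement match its speaker's type — contradiction.
So A is a fool.
With that fixed, C's statement is false, so C is a fool.
With that fixed, B's statement is true, so B is a sage.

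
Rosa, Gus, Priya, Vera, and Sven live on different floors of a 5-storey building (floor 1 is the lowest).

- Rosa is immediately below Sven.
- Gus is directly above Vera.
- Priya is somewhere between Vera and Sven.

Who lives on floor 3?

Priya

With clues 1–3, Gus, Rosa, Sven, and Vera are ruled out for floor 3.
So floor 3 is Priya.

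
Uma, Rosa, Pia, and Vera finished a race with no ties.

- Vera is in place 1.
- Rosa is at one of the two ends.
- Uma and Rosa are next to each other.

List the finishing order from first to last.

From clue 1: Vera → place 1.
From clues 1–2: Rosa → place 4.
From clues 1–3: Pia → place 2, Uma → place 3.

Vera, Pia, Uma, Rosa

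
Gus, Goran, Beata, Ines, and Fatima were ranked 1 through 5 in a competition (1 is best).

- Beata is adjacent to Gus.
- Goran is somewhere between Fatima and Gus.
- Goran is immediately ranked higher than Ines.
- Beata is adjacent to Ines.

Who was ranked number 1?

With clues 1–2, Goran is ruled out for rank 1.
With clues 1–3, Ines is ruled out for rank 1.
With clues 1–4, Beata and Gus are ruled out for rank 1.
So rank 1 is Fatima.

Fatima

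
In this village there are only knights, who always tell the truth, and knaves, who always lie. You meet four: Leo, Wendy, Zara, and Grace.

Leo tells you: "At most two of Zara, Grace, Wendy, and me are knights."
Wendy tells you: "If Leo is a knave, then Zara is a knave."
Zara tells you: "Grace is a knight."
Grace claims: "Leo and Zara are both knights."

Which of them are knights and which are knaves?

Leo: knight, Wendy: knight, Zara: knave, Grace: knave

Consider Leo. Suppose Leo is a knave.
Then no assignment of the remaining roles makes every statement match its speaker's type — contradiction.
So Leo is a knight.
With that fixed, Wendy's statement is true, so Wendy is a knight.
Consider Zara. Suppose Zara is a knight.
Then Leo's statement comes out false, contradicting Leo being a knight.
So Zara is a knave.
With that fixed, Grace's statement is false, so Grace is a knave.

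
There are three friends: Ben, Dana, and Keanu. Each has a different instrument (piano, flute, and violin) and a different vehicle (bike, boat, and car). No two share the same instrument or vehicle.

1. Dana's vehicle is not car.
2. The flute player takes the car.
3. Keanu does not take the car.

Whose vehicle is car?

Ben

Clue 1 rules out Dana for the one with vehicle car.
With clues 1–3, Keanu is impossible for the one with vehicle car.
That leaves Ben.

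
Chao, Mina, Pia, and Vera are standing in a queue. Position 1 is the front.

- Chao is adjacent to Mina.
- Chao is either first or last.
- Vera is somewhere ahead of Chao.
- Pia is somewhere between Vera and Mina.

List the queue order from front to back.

Vera, Pia, Mina, Chao

From clues 1–2: Chao is in {1,4}.
From clues 1–3: Mina → position 3, Chao → position 4.
From clues 1–4: Vera → position 1, Pia → position 2.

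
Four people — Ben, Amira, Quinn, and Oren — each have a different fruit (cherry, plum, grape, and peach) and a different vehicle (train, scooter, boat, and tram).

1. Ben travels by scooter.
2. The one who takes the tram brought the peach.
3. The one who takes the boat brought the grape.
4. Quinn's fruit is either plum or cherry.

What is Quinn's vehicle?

Clue 1 rules out scooter for Quinn's vehicle.
With clues 1–4, boat and tram are impossible for Quinn's vehicle.
That leaves train.

train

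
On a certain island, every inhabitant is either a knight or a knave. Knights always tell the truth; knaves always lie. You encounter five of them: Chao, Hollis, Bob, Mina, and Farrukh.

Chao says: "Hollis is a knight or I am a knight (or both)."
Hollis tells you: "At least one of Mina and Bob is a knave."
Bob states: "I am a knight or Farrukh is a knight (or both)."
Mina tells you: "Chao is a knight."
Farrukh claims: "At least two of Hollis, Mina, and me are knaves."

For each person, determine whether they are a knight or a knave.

Consider Chao. Suppose Chao is a knave.
Then no assignment of the remaining roles makes every statement match its speaker's type — contradiction.
So Chao is a knight.
With that fixed, Mina's statement is true, so Mina is a knight.
Consider Hollis. Suppose Hollis is a knave.
Then whichever role Farrukh has, Farrukh's statement has the wrong truth value — contradiction.
So Hollis is a knight.
With that fixed, Farrukh's statement is false, so Farrukh is a knave.
Consider Bob. Suppose Bob is a knight.
Then Hollis's statement comes out false, contradicting Hollis being a knight.
So Bob is a knave.

Chao: knight, Hollis: knight, Bob: knave, Mina: knight, Farrukh: knave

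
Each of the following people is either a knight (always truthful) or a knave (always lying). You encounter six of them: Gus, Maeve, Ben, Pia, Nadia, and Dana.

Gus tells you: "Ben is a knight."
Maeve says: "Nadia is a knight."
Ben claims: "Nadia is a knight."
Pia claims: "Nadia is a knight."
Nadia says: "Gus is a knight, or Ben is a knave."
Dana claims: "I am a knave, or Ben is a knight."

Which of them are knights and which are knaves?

Consider Gus. Suppose Gus is a knave.
Then no assignment of the remaining roles makes every statement match its speaker's type — contradiction.
So Gus is a knight.
With that fixed, Nadia's statement is true, so Nadia is a knight.
With that fixed, Maeve's statement is true, so Maeve is a knight.
With that fixed, Ben's statement is true, so Ben is a knight.
With that fixed, Pia's statement is true, so Pia is a knight.
With that fixed, Dana's statement is true, so Dana is a knight.

Gus: knight, Maeve: knight, Ben: knight, Pia: knight, Nadia: knight, Dana: knight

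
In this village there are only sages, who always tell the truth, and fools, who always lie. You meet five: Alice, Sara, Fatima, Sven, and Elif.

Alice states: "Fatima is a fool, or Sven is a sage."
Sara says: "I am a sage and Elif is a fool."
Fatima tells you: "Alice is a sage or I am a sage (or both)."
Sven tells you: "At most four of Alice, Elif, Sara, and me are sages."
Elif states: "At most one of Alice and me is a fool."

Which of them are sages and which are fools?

Regardless of anyone's role, Sven's statement is true, so Sven is a sage.
With that fixed, Alice's statement is true, so Alice is a sage.
With that fixed, Fatima's statement is true, so Fatima is a sage.
With that fixed, Elif's statement is true, so Elif is a sage.
With that fixed, Sara's statement is false, so Sara is a fool.

Alice: sage, Sara: fool, Fatima: sage, Sven: sage, Elif: sage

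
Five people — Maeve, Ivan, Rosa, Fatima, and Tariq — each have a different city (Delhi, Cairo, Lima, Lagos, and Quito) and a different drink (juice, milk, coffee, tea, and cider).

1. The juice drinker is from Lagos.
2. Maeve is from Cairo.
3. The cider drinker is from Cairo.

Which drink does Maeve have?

With clues 1–2, juice is impossible for Maeve's drink.
With clues 1–3, coffee, milk, and tea are impossible for Maeve's drink.
That leaves cider.

cider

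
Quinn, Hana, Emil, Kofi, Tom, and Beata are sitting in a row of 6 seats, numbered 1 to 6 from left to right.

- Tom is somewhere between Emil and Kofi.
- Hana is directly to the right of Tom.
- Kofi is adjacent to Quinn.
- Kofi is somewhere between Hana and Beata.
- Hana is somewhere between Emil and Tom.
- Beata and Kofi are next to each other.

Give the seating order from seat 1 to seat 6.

From clue 1: Tom is in {2,3,4,5}.
From clues 1–2: Hana is in {3,4,5}.
From clues 1–4: Hana is in {3,5}.
From clues 1–5: Beata → seat 1, Tom → seat 4, Hana → seat 5, Emil → seat 6.
From clues 1–6: Kofi → seat 2, Quinn → seat 3.

Beata, Kofi, Quinn, Tom, Hana, Emil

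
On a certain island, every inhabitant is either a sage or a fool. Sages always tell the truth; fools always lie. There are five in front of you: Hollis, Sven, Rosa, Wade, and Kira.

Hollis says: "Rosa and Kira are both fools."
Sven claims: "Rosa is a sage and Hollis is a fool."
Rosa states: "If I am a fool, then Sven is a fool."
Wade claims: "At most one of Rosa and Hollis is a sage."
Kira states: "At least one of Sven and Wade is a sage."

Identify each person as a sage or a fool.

Consider Hollis. Suppose Hollis is a sage.
Then no assignment of the remaining roles makes every statement match its speaker's type — contradiction.
So Hollis is a fool.
With that fixed, Wade's statement is true, so Wade is a sage.
With that fixed, Kira's statement is true, so Kira is a sage.
Consider Sven. Suppose Sven is a fool.
Then no assignment of the remaining roles makes every statement match its speaker's type — contradiction.
So Sven is a sage.
Consider Rosa. Suppose Rosa is a fool.
Then Sven's statement comes out false, contradicting Sven being a sage.
So Rosa is a sage.

Hollis: fool, Sven: sage, Rosa: sage, Wade: sage, Kira: sage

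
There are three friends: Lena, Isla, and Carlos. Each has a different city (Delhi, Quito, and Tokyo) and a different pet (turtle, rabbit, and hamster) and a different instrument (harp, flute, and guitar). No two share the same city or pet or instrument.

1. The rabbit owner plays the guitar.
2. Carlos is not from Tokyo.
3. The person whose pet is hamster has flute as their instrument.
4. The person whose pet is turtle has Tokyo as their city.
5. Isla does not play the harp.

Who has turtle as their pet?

Lena

With clues 1–4, Carlos is impossible for the one with pet turtle.
With clues 1–5, Isla is impossible for the one with pet turtle.
That leaves Lena.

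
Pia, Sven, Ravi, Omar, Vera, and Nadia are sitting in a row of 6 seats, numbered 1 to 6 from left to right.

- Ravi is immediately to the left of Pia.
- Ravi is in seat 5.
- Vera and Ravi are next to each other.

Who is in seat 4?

Vera

With clues 1–2, Pia and Ravi are ruled out for seat 4.
With clues 1–3, Nadia, Omar, and Sven are ruled out for seat 4.
So seat 4 is Vera.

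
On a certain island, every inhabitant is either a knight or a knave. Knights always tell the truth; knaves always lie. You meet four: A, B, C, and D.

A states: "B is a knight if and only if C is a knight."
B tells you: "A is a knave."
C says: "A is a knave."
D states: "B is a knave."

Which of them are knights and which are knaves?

A: knight, B: knave, C: knave, D: knight

Consider A. Suppose A is a knave.
Then no assignment of the remaining roles makes every statement match its speaker's type — contradiction.
So A is a knight.
With that fixed, B's statement is false, so B is a knave.
With that fixed, C's statement is false, so C is a knave.
With that fixed, D's statement is true, so D is a knight.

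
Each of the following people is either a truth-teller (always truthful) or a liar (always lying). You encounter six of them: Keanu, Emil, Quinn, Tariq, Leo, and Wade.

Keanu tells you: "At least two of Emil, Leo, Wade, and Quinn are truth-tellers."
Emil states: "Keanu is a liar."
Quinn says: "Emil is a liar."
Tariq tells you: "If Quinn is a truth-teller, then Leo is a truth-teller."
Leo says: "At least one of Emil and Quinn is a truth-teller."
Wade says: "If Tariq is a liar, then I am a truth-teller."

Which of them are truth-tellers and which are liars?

Consider Keanu. Suppose Keanu is a liar.
Then no assignment of the remaining roles makes every statement match its speaker's type — contradiction.
So Keanu is a truth-teller.
With that fixed, Emil's statement is false, so Emil is a liar.
With that fixed, Quinn's statement is true, so Quinn is a truth-teller.
With that fixed, Leo's statement is true, so Leo is a truth-teller.
With that fixed, Tariq's statement is true, so Tariq is a truth-teller.
With that fixed, Wade's statement is true, so Wade is a truth-teller.

Keanu: truth-teller, Emil: liar, Quinn: truth-teller, Tariq: truth-teller, Leo: truth-teller, Wade: truth-teller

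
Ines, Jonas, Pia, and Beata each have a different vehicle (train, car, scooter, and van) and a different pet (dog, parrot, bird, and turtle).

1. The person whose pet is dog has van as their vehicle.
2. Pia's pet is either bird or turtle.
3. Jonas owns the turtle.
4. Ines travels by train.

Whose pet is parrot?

With clues 1–2, Pia is impossible for the one with pet parrot.
With clues 1–3, Jonas is impossible for the one with pet parrot.
With clues 1–4, Beata is impossible for the one with pet parrot.
That leaves Ines.

Ines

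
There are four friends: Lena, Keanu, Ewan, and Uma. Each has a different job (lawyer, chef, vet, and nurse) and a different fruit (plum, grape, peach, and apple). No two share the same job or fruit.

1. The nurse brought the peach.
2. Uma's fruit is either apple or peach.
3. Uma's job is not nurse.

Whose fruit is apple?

With clues 1–3, Ewan, Keanu, and Lena are impossible for the one with fruit apple.
That leaves Uma.

Uma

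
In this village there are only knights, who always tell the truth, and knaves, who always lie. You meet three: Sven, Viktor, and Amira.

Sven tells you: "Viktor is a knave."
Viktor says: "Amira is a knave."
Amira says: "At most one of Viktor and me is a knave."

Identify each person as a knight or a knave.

Sven: knight, Viktor: knave, Amira: knight

Consider Sven. Suppose Sven is a knave.
Then no assignment of the remaining roles makes every statement match its speaker's type — contradiction.
So Sven is a knight.
Consider Viktor. Suppose Viktor is a knight.
Then Sven's statement comes out false, contradicting Sven being a knight.
So Viktor is a knave.
Consider Amira. Suppose Amira is a knave.
Then Viktor's statement comes out true, contradicting Viktor being a knave.
So Amira is a knight.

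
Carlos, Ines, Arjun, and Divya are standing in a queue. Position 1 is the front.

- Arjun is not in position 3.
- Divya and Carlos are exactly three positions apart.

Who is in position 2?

Arjun

With clues 1–2, Carlos, Divya, and Ines are ruled out for position 2.
So position 2 is Arjun.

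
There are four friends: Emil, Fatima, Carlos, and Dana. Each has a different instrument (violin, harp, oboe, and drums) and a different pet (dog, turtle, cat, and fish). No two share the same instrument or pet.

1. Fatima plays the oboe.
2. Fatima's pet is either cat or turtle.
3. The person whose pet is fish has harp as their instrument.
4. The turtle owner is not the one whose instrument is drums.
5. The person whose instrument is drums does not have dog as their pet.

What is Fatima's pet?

With clues 1–2, dog and fish are impossible for Fatima's pet.
With clues 1–5, cat is impossible for Fatima's pet.
That leaves turtle.

turtle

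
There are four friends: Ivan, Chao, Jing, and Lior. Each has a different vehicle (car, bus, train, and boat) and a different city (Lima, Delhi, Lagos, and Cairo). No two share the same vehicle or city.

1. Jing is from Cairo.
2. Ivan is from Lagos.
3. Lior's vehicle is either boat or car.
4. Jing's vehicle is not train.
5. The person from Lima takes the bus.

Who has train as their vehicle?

Ivan

With clues 1–3, Lior is impossible for the one with vehicle train.
With clues 1–4, Jing is impossible for the one with vehicle train.
With clues 1–5, Chao is impossible for the one with vehicle train.
That leaves Ivan.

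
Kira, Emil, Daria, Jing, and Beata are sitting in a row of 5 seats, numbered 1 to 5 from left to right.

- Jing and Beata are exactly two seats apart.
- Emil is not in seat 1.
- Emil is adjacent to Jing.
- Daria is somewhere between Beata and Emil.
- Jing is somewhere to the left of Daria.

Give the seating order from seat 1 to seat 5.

Kira, Emil, Jing, Daria, Beata

From clues 1–2: Emil is in {2,3,4,5}.
From clues 1–4: Kira is in {1,5}.
From clues 1–5: Kira → seat 1, Emil → seat 2, Jing → seat 3, Daria → seat 4, Beata → seat 5.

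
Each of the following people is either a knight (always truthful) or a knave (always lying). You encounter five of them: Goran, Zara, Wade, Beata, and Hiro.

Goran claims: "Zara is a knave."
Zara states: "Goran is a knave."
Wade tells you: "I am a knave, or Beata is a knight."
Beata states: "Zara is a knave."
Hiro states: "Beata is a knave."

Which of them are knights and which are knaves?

Goran: knight, Zara: knave, Wade: knight, Beata: knight, Hiro: knave

Consider Goran. Suppose Goran is a knave.
Then no assignment of the remaining roles makes every statement match its speaker's type — contradiction.
So Goran is a knight.
With that fixed, Zara's statement is false, so Zara is a knave.
With that fixed, Beata's statement is true, so Beata is a knight.
With that fixed, Hiro's statement is false, so Hiro is a knave.
With that fixed, Wade's statement is true, so Wade is a knight.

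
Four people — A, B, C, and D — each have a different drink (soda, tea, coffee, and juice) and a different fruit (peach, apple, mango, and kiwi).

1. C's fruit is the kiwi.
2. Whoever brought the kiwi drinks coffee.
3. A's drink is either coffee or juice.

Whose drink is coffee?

With clues 1–2, A, B, and D are impossible for the one with drink coffee.
That leaves C.

C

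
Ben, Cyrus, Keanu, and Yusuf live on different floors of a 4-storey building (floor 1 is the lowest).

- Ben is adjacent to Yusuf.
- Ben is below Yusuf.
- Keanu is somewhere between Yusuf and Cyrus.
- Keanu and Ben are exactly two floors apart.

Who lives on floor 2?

Yusuf

With clues 1–3, Ben and Cyrus are ruled out for floor 2.
With clues 1–4, Keanu is ruled out for floor 2.
So floor 2 is Yusuf.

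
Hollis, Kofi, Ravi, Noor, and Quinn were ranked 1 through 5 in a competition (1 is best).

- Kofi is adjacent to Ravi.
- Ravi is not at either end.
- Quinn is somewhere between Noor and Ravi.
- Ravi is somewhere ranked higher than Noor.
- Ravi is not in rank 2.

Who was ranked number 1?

With clues 1–2, Ravi is ruled out for rank 1.
With clues 1–3, Quinn is ruled out for rank 1.
With clues 1–4, Noor is ruled out for rank 1.
With clues 1–5, Kofi is ruled out for rank 1.
So rank 1 is Hollis.

Hollis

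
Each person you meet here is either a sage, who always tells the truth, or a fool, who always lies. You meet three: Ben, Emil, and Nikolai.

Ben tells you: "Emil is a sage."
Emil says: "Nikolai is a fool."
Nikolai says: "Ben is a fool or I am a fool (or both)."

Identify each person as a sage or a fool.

Consider Ben. Suppose Ben is a sage.
Then whichever role Nikolai has, Nikolai's statement has the wrong truth value — contradiction.
So Ben is a fool.
With that fixed, Nikolai's statement is true, so Nikolai is a sage.
With that fixed, Emil's statement is false, so Emil is a fool.

Ben: fool, Emil: fool, Nikolai: sage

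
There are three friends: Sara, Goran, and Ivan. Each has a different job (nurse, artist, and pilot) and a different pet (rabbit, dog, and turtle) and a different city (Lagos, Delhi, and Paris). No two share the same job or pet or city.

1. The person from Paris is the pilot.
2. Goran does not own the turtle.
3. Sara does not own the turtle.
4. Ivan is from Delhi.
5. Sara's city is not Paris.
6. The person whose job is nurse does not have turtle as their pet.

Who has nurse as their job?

With clues 1–5, Goran is impossible for the one with job nurse.
With clues 1–6, Ivan is impossible for the one with job nurse.
That leaves Sara.

Sara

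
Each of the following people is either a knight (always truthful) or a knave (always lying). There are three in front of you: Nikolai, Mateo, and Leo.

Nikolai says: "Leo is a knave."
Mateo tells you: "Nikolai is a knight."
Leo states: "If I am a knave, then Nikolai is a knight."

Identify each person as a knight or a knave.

Consider Nikolai. Suppose Nikolai is a knight.
Then no assignment of the remaining roles makes every statement match its speaker's type — contradiction.
So Nikolai is a knave.
With that fixed, Mateo's statement is false, so Mateo is a knave.
Consider Leo. Suppose Leo is a knave.
Then Nikolai's statement comes out true, contradicting Nikolai being a knave.
So Leo is a knight.

Nikolai: knave, Mateo: knave, Leo: knight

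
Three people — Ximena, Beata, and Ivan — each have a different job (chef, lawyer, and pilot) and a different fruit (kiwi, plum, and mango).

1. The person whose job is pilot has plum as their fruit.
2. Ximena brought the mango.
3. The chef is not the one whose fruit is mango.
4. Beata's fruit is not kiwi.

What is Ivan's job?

With clues 1–3, lawyer is impossible for Ivan's job.
With clues 1–4, pilot is impossible for Ivan's job.
That leaves chef.

chef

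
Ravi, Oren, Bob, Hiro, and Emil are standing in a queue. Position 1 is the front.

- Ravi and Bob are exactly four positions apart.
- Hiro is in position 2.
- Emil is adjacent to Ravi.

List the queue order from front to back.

Bob, Hiro, Oren, Emil, Ravi

From clue 1: Ravi is in {1,5}.
From clues 1–2: Hiro → position 2.
From clues 1–3: Bob → position 1, Oren → position 3, Emil → position 4, Ravi → position 5.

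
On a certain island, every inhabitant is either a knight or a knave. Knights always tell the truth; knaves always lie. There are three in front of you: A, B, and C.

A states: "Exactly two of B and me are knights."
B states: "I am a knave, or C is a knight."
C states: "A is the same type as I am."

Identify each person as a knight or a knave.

A: knight, B: knight, C: knight

Consider A. Suppose A is a knave.
Then whichever role C has, C's statement has the wrong truth value — contradiction.
So A is a knight.
Consider B. Suppose B is a knave.
Then A's statement comes out false, contradicting A being a knight.
So B is a knight.
Consider C. Suppose C is a knave.
Then B's statement comes out false, contradicting B being a knight.
So C is a knight.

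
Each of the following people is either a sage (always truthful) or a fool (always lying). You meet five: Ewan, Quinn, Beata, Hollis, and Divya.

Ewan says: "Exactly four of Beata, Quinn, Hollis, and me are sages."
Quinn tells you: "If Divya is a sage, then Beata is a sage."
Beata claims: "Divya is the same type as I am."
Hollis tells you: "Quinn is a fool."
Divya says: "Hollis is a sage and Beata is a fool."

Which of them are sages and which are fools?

Ewan: fool, Quinn: fool, Beata: fool, Hollis: sage, Divya: sage

Consider Ewan. Suppose Ewan is a sage.
Then no assignment of the remaining roles makes every statement match its speaker's type — contradiction.
So Ewan is a fool.
Consider Quinn. Suppose Quinn is a sage.
Then no assignment of the remaining roles makes every statement match its speaker's type — contradiction.
So Quinn is a fool.
With that fixed, Hollis's statement is true, so Hollis is a sage.
Consider Beata. Suppose Beata is a sage.
Then Quinn's statement comes out true, contradicting Quinn being a fool.
So Beata is a fool.
With that fixed, Divya's statement is true, so Divya is a sage.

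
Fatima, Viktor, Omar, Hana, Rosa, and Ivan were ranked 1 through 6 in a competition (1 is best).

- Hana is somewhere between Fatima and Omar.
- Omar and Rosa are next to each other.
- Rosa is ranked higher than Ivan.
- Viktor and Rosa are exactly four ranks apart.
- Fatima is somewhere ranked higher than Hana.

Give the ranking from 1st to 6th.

Viktor, Fatima, Hana, Omar, Rosa, Ivan

From clue 1: Hana is in {2,3,4,5}.
From clues 1–4: Hana is in {3,4}.
From clues 1–5: Viktor → rank 1, Fatima → rank 2, Hana → rank 3, Omar → rank 4, Rosa → rank 5, Ivan → rank 6.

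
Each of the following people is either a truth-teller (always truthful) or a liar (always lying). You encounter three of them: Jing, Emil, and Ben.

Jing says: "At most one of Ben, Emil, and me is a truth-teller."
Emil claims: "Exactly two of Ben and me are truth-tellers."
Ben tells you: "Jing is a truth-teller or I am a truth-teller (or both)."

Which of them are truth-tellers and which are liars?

Consider Jing. Suppose Jing is a truth-teller.
Then no assignment of the remaining roles makes every statement match its speaker's type — contradiction.
So Jing is a liar.
Consider Emil. Suppose Emil is a liar.
Then Jing's statement comes out true, contradicting Jing being a liar.
So Emil is a truth-teller.
Consider Ben. Suppose Ben is a liar.
Then Jing's statement comes out true, contradicting Jing being a liar.
So Ben is a truth-teller.

Jing: liar, Emil: truth-teller, Ben: truth-teller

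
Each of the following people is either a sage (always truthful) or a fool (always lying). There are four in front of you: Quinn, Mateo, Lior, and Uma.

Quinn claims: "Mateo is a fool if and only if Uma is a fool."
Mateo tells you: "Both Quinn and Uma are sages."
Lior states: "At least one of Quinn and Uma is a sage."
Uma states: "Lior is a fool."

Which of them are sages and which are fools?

Quinn: sage, Mateo: fool, Lior: sage, Uma: fool

Consider Quinn. Suppose Quinn is a fool.
Then no assignment of the remaining roles makes every statement match its speaker's type — contradiction.
So Quinn is a sage.
With that fixed, Lior's statement is true, so Lior is a sage.
With that fixed, Uma's statement is false, so Uma is a fool.
With that fixed, Mateo's statement is false, so Mateo is a fool.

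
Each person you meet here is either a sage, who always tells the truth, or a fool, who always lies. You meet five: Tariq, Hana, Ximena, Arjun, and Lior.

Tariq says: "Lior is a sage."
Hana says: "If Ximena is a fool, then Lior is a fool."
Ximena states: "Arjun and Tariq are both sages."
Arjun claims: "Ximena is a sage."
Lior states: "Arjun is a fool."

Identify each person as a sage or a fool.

Tariq: sage, Hana: fool, Ximena: fool, Arjun: fool, Lior: sage

Consider Tariq. Suppose Tariq is a fool.
Then no assignment of the remaining roles makes every statement match its speaker's type — contradiction.
So Tariq is a sage.
Consider Hana. Suppose Hana is a sage.
Then no assignment of the remaining roles makes every statement match its speaker's type — contradiction.
So Hana is a fool.
Consider Ximena. Suppose Ximena is a sage.
Then Hana's statement comes out true, contradicting Hana being a fool.
So Ximena is a fool.
With that fixed, Arjun's statement is false, so Arjun is a fool.
With that fixed, Lior's statement is true, so Lior is a sage.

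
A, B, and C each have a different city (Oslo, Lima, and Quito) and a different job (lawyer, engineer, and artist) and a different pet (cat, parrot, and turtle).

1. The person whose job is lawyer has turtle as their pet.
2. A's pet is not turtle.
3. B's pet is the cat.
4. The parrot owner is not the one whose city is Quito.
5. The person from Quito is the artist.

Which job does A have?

With clues 1–2, lawyer is impossible for A's job.
With clues 1–5, artist is impossible for A's job.
That leaves engineer.

engineer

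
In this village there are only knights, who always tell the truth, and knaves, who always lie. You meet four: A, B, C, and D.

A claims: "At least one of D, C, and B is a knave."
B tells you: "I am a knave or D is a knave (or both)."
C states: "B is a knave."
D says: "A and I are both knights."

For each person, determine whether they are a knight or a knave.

A: knight, B: knight, C: knave, D: knave

Consider A. Suppose A is a knave.
Then no assignment of the remaining roles makes every statement match its speaker's type — contradiction.
So A is a knight.
Consider B. Suppose B is a knave.
Then B's own statement would have to be false, but it can't be — contradiction.
So B is a knight.
With that fixed, C's statement is false, so C is a knave.
Consider D. Suppose D is a knight.
Then B's statement comes out false, contradicting B being a knight.
So D is a knave.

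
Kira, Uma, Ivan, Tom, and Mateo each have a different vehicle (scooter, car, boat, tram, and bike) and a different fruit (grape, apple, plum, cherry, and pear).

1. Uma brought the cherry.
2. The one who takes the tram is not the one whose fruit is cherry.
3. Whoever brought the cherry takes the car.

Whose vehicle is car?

With clues 1–3, Ivan, Kira, Mateo, and Tom are impossible for the one with vehicle car.
That leaves Uma.

Uma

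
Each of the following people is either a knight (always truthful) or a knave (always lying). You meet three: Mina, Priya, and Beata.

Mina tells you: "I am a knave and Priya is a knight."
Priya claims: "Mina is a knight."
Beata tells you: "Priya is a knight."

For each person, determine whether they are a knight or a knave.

Mina: knave, Priya: knave, Beata: knave

Consider Mina. Suppose Mina is a knight.
Then Mina's own statement would have to be true, but it can't be — contradiction.
So Mina is a knave.
With that fixed, Priya's statement is false, so Priya is a knave.
With that fixed, Beata's statement is false, so Beata is a knave.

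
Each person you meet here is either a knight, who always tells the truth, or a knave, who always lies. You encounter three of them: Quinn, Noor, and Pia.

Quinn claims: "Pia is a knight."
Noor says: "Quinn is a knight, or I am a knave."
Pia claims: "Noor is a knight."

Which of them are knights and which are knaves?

Quinn: knight, Noor: knight, Pia: knight

Consider Quinn. Suppose Quinn is a knave.
Then whichever role Noor has, Noor's statement has the wrong truth value — contradiction.
So Quinn is a knight.
With that fixed, Noor's statement is true, so Noor is a knight.
With that fixed, Pia's statement is true, so Pia is a knight.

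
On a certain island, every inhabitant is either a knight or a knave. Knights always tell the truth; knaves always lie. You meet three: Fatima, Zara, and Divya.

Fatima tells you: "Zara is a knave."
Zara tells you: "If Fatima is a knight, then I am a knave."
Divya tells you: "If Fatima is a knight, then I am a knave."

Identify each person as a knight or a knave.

Consider Fatima. Suppose Fatima is a knight.
Then whichever role Zara has, Zara's statement has the wrong truth value — contradiction.
So Fatima is a knave.
With that fixed, Zara's statement is true, so Zara is a knight.
With that fixed, Divya's statement is true, so Divya is a knight.

Fatima: knave, Zara: knight, Divya: knight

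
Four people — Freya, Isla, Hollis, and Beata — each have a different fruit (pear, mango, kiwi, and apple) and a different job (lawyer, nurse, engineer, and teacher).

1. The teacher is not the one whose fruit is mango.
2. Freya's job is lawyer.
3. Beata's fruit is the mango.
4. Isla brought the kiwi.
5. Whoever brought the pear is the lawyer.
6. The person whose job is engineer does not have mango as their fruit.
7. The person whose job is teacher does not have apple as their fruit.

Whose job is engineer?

With clues 1–2, Freya is impossible for the one with job engineer.
With clues 1–6, Beata is impossible for the one with job engineer.
With clues 1–7, Isla is impossible for the one with job engineer.
That leaves Hollis.

Hollis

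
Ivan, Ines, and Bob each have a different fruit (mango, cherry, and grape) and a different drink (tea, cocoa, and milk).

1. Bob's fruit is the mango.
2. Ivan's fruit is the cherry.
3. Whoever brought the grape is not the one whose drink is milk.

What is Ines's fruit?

grape

Clue 1 rules out mango for Ines's fruit.
With clues 1–2, cherry is impossible for Ines's fruit.
That leaves grape.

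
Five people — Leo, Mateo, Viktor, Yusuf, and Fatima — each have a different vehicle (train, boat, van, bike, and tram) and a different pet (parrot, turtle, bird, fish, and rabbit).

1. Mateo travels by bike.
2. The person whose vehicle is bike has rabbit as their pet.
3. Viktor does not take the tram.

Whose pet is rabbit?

Mateo

With clues 1–2, Fatima, Leo, Viktor, and Yusuf are impossible for the one with pet rabbit.
That leaves Mateo.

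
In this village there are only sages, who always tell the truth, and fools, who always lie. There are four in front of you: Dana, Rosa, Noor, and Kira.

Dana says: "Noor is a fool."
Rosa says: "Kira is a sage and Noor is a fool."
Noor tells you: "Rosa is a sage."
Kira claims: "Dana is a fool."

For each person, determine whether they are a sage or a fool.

Dana: sage, Rosa: fool, Noor: fool, Kira: fool

Consider Dana. Suppose Dana is a fool.
Then no assignment of the remaining roles makes every statement match its speaker's type — contradiction.
So Dana is a sage.
With that fixed, Kira's statement is false, so Kira is a fool.
With that fixed, Rosa's statement is false, so Rosa is a fool.
With that fixed, Noor's statement is false, so Noor is a fool.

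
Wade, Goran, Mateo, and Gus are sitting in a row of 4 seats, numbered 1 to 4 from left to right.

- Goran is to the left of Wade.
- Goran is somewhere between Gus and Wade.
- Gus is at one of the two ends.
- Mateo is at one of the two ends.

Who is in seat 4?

Mateo

With clue 1, Goran is ruled out for seat 4.
With clues 1–2, Gus is ruled out for seat 4.
With clues 1–4, Wade is ruled out for seat 4.
So seat 4 is Mateo.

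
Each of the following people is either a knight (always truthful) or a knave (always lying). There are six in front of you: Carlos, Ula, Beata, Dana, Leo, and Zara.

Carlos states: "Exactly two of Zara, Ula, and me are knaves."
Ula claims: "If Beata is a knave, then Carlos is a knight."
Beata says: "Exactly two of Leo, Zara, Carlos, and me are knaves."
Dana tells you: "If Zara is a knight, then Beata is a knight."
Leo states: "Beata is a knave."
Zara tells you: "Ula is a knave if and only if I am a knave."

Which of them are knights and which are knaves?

Consider Carlos. Suppose Carlos is a knight.
Then no assignment of the remaining roles makes every statement match its speaker's type — contradiction.
So Carlos is a knave.
Consider Ula. Suppose Ula is a knave.
Then whichever role Zara has, Zara's statement has the wrong truth value — contradiction.
So Ula is a knight.
Consider Beata. Suppose Beata is a knave.
Then Ula's statement comes out false, contradicting Ula being a knight.
So Beata is a knight.
With that fixed, Dana's statement is true, so Dana is a knight.
With that fixed, Leo's statement is false, so Leo is a knave.
Consider Zara. Suppose Zara is a knave.
Then Carlos's statement comes out true, contradicting Carlos being a knave.
So Zara is a knight.

Carlos: knave, Ula: knight, Beata: knight, Dana: knight, Leo: knave, Zara: knight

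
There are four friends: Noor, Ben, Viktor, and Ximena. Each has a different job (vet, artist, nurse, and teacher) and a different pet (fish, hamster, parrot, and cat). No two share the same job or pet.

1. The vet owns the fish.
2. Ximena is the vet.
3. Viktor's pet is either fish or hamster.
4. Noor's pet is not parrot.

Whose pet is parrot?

With clues 1–2, Ximena is impossible for the one with pet parrot.
With clues 1–3, Viktor is impossible for the one with pet parrot.
With clues 1–4, Noor is impossible for the one with pet parrot.
That leaves Ben.

Ben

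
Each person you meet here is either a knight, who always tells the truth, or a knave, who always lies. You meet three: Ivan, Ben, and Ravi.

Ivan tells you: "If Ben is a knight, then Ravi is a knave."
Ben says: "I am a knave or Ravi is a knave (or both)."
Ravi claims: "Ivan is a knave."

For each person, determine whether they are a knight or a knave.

Consider Ivan. Suppose Ivan is a knave.
Then no assignment of the remaining roles makes every statement match its speaker's type — contradiction.
So Ivan is a knight.
With that fixed, Ravi's statement is false, so Ravi is a knave.
With that fixed, Ben's statement is true, so Ben is a knight.

Ivan: knight, Ben: knight, Ravi: knave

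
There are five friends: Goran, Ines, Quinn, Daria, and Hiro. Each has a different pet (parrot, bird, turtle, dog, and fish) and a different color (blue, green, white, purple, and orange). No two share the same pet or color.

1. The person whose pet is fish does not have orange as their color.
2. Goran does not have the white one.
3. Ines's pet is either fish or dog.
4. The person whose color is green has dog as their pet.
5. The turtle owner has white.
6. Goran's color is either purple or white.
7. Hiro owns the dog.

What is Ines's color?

blue

With clues 1–4, orange is impossible for Ines's color.
With clues 1–5, white is impossible for Ines's color.
With clues 1–6, purple is impossible for Ines's color.
With clues 1–7, green is impossible for Ines's color.
That leaves blue.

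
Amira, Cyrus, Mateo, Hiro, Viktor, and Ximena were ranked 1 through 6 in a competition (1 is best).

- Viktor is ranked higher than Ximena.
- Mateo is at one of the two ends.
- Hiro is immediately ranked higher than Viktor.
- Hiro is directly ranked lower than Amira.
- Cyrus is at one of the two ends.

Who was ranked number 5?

With clues 1–2, Mateo is ruled out for rank 5.
With clues 1–3, Hiro is ruled out for rank 5.
With clues 1–4, Amira is ruled out for rank 5.
With clues 1–5, Cyrus and Viktor are ruled out for rank 5.
So rank 5 is Ximena.

Ximena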